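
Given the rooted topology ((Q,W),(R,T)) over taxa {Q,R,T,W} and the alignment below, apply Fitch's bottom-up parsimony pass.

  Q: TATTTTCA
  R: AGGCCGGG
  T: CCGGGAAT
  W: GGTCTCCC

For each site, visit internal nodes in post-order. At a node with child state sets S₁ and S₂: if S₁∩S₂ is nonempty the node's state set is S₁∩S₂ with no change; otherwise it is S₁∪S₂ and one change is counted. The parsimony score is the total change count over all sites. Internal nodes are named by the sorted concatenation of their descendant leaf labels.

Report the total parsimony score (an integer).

18

QW@0: {T} ∪ {G} = {G,T} (union, +1)
RT@0: {A} ∪ {C} = {A,C} (union, +1)
QRTW@0: {G,T} ∪ {A,C} = {A,C,G,T} (union, +1)
QW@1: {A} ∪ {G} = {A,G} (union, +1)
RT@1: {G} ∪ {C} = {C,G} (union, +1)
QRTW@1: {A,G} ∩ {C,G} = {G} (intersection, +0)
QW@2: {T} ∩ {T} = {T} (intersection, +0)
RT@2: {G} ∩ {G} = {G} (intersection, +0)
QRTW@2: {T} ∪ {G} = {G,T} (union, +1)
QW@3: {T} ∪ {C} = {C,T} (union, +1)
RT@3: {C} ∪ {G} = {C,G} (union, +1)
QRTW@3: {C,T} ∩ {C,G} = {C} (intersection, +0)
QW@4: {T} ∩ {T} = {T} (intersection, +0)
RT@4: {C} ∪ {G} = {C,G} (union, +1)
QRTW@4: {T} ∪ {C,G} = {C,G,T} (union, +1)
QW@5: {T} ∪ {C} = {C,T} (union, +1)
RT@5: {G} ∪ {A} = {A,G} (union, +1)
QRTW@5: {C,T} ∪ {A,G} = {A,C,G,T} (union, +1)
QW@6: {C} ∩ {C} = {C} (intersection, +0)
RT@6: {G} ∪ {A} = {A,G} (union, +1)
QRTW@6: {C} ∪ {A,G} = {A,C,G} (union, +1)
QW@7: {A} ∪ {C} = {A,C} (union, +1)
RT@7: {G} ∪ {T} = {G,T} (union, +1)
QRTW@7: {A,C} ∪ {G,T} = {A,C,G,T} (union, +1)
per-site changes: [3, 2, 1, 2, 2, 3, 2, 3]; total = 18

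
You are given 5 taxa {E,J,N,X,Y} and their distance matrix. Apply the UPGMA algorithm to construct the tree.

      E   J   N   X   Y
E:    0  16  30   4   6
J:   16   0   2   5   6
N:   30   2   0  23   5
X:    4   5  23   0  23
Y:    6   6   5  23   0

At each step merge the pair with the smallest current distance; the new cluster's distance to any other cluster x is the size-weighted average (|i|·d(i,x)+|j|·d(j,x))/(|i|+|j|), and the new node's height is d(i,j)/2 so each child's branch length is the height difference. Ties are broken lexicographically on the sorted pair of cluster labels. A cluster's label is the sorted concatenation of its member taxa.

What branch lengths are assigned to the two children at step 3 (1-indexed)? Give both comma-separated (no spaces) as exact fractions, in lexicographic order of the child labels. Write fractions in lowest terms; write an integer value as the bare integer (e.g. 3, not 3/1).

7/4,11/4

step 1: merge (J,N) at d=2; branch lengths J→1, N→1; new cluster JN
  updated: d(E,JN)=23, d(JN,X)=14, d(JN,Y)=11/2
step 2: merge (E,X) at d=4; branch lengths E→2, X→2; new cluster EX
  updated: d(EX,JN)=37/2, d(EX,Y)=29/2
step 3: merge (JN,Y) at d=11/2; branch lengths JN→7/4, Y→11/4; new cluster JNY
  updated: d(EX,JNY)=103/6
step 4: merge (EX,JNY) at d=103/6; branch lengths EX→79/12, JNY→35/6; new cluster EJNXY
final tree: ((E:2,X:2):79/12,((J:1,N:1):7/4,Y:11/4):35/6)
total length: 275/12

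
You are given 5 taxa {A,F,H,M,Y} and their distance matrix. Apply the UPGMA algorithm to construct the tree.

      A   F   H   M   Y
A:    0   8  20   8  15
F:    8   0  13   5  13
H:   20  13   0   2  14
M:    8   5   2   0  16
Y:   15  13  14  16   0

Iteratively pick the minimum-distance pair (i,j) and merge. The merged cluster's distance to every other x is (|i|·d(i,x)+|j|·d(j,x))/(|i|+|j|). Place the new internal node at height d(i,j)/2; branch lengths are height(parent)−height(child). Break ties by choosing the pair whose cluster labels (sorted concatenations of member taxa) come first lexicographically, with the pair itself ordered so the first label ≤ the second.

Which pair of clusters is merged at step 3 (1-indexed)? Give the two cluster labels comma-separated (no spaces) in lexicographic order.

AF,HM

1. join H+M (d=2) ⇒ HM; edges |H|=1, |M|=1
  updated: d(A,HM)=14, d(F,HM)=9, d(HM,Y)=15
2. join A+F (d=8) ⇒ AF; edges |A|=4, |F|=4
  updated: d(AF,HM)=23/2, d(AF,Y)=14
3. join AF+HM (d=23/2) ⇒ AFHM; edges |AF|=7/4, |HM|=19/4
  updated: d(AFHM,Y)=29/2
4. join AFHM+Y (d=29/2) ⇒ AFHMY; edges |AFHM|=3/2, |Y|=29/4
final tree: (((A:4,F:4):7/4,(H:1,M:1):19/4):3/2,Y:29/4)
total length: 101/4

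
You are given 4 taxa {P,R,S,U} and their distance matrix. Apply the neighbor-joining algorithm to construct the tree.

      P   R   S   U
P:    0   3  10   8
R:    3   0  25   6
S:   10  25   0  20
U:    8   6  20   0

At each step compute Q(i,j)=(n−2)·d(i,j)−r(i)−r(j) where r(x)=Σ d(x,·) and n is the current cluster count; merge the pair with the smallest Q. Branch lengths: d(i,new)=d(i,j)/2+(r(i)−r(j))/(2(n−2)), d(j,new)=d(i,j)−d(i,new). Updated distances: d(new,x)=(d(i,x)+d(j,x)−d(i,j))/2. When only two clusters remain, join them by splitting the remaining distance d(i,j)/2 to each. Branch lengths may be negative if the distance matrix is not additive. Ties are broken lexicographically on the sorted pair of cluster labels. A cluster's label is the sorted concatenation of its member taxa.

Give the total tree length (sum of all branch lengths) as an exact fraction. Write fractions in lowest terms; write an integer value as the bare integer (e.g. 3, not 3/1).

1. join P+S (d=10, Q=-56) ⇒ PS; edges |P|=-7/2, |S|=27/2
  updated: d(PS,R)=9, d(PS,U)=9
2. join PS+R (d=9, Q=-24) ⇒ PRS; edges |PS|=6, |R|=3
  updated: d(PRS,U)=3
3. join PRS+U (d=3) ⇒ PRSU; edges |PRS|=3/2, |U|=3/2
final tree: (((P:-7/2,S:27/2):6,R:3):3/2,U:3/2)
total length: 22

22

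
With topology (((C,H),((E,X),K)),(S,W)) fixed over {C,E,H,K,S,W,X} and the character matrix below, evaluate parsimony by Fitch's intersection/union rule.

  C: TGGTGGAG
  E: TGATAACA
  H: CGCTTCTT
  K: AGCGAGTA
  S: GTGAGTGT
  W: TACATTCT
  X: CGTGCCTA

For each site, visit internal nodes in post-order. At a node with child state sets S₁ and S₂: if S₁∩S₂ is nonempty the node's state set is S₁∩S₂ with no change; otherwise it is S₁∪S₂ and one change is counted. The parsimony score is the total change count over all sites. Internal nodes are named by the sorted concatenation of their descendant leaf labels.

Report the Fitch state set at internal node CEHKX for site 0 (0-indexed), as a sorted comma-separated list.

CH@0: {T} ∪ {C} = {C,T} (union, +1)
EX@0: {T} ∪ {C} = {C,T} (union, +1)
EKX@0: {C,T} ∪ {A} = {A,C,T} (union, +1)
CEHKX@0: {C,T} ∩ {A,C,T} = {C,T} (intersection, +0)
SW@0: {G} ∪ {T} = {G,T} (union, +1)
CEHKSWX@0: {C,T} ∩ {G,T} = {T} (intersection, +0)
CH@1: {G} ∩ {G} = {G} (intersection, +0)
EX@1: {G} ∩ {G} = {G} (intersection, +0)
EKX@1: {G} ∩ {G} = {G} (intersection, +0)
CEHKX@1: {G} ∩ {G} = {G} (intersection, +0)
SW@1: {T} ∪ {A} = {A,T} (union, +1)
CEHKSWX@1: {G} ∪ {A,T} = {A,G,T} (union, +1)
CH@2: {G} ∪ {C} = {C,G} (union, +1)
EX@2: {A} ∪ {T} = {A,T} (union, +1)
EKX@2: {A,T} ∪ {C} = {A,C,T} (union, +1)
CEHKX@2: {C,G} ∩ {A,C,T} = {C} (intersection, +0)
SW@2: {G} ∪ {C} = {C,G} (union, +1)
CEHKSWX@2: {C} ∩ {C,G} = {C} (intersection, +0)
CH@3: {T} ∩ {T} = {T} (intersection, +0)
EX@3: {T} ∪ {G} = {G,T} (union, +1)
EKX@3: {G,T} ∩ {G} = {G} (intersection, +0)
CEHKX@3: {T} ∪ {G} = {G,T} (union, +1)
SW@3: {A} ∩ {A} = {A} (intersection, +0)
CEHKSWX@3: {G,T} ∪ {A} = {A,G,T} (union, +1)
CH@4: {G} ∪ {T} = {G,T} (union, +1)
EX@4: {A} ∪ {C} = {A,C} (union, +1)
EKX@4: {A,C} ∩ {A} = {A} (intersection, +0)
CEHKX@4: {G,T} ∪ {A} = {A,G,T} (union, +1)
SW@4: {G} ∪ {T} = {G,T} (union, +1)
CEHKSWX@4: {A,G,T} ∩ {G,T} = {G,T} (intersection, +0)
CH@5: {G} ∪ {C} = {C,G} (union, +1)
EX@5: {A} ∪ {C} = {A,C} (union, +1)
EKX@5: {A,C} ∪ {G} = {A,C,G} (union, +1)
CEHKX@5: {C,G} ∩ {A,C,G} = {C,G} (intersection, +0)
SW@5: {T} ∩ {T} = {T} (intersection, +0)
CEHKSWX@5: {C,G} ∪ {T} = {C,G,T} (union, +1)
CH@6: {A} ∪ {T} = {A,T} (union, +1)
EX@6: {C} ∪ {T} = {C,T} (union, +1)
EKX@6: {C,T} ∩ {T} = {T} (intersection, +0)
CEHKX@6: {A,T} ∩ {T} = {T} (intersection, +0)
SW@6: {G} ∪ {C} = {C,G} (union, +1)
CEHKSWX@6: {T} ∪ {C,G} = {C,G,T} (union, +1)
CH@7: {G} ∪ {T} = {G,T} (union, +1)
EX@7: {A} ∩ {A} = {A} (intersection, +0)
EKX@7: {A} ∩ {A} = {A} (intersection, +0)
CEHKX@7: {G,T} ∪ {A} = {A,G,T} (union, +1)
SW@7: {T} ∩ {T} = {T} (intersection, +0)
CEHKSWX@7: {A,G,T} ∩ {T} = {T} (intersection, +0)
per-site changes: [4, 2, 4, 3, 4, 4, 4, 2]; total = 27

C,T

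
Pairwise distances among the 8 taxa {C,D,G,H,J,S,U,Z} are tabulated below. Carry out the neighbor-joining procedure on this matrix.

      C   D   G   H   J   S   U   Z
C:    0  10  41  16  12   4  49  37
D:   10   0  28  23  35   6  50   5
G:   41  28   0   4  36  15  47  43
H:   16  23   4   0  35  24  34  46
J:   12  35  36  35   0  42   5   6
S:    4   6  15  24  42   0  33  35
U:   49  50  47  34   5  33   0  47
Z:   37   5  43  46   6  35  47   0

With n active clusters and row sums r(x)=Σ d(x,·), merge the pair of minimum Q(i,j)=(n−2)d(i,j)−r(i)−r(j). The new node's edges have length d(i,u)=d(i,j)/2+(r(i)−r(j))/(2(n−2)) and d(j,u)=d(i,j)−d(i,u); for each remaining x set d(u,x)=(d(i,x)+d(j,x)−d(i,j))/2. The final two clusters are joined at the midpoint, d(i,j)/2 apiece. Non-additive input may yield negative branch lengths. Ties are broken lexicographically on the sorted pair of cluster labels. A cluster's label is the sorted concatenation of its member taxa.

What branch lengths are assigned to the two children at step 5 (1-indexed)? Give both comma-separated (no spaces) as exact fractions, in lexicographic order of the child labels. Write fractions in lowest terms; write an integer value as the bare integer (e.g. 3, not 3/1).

23/4,57/4

iteration 1: select J,U (d=5, Q=-406); attach at lengths (-16/3, 31/3); label the merged cluster JU
  updated: d(C,JU)=28, d(D,JU)=40, d(G,JU)=39, d(H,JU)=32, d(JU,S)=35, d(JU,Z)=24
iteration 2: select G,H (d=4, Q=-295); attach at lengths (9/2, -1/2); label the merged cluster GH
  updated: d(C,GH)=53/2, d(D,GH)=47/2, d(GH,JU)=67/2, d(GH,S)=35/2, d(GH,Z)=85/2
iteration 3: select D,Z (d=5, Q=-208); attach at lengths (-39/8, 79/8); label the merged cluster DZ
  updated: d(C,DZ)=21, d(DZ,GH)=61/2, d(DZ,JU)=59/2, d(DZ,S)=18
iteration 4: select C,S (d=4, Q=-142); attach at lengths (17/6, 7/6); label the merged cluster CS
  updated: d(CS,DZ)=35/2, d(CS,GH)=20, d(CS,JU)=59/2
iteration 5: select CS,GH (d=20, Q=-111); attach at lengths (23/4, 57/4); label the merged cluster CGHS
  updated: d(CGHS,DZ)=14, d(CGHS,JU)=43/2
iteration 6: select CGHS,DZ (d=14, Q=-65); attach at lengths (3, 11); label the merged cluster CDGHSZ
  updated: d(CDGHSZ,JU)=37/2
iteration 7: select CDGHSZ,JU (d=37/2); attach at lengths (37/4, 37/4); label the merged cluster CDGHJSUZ
final tree: ((((C:17/6,S:7/6):23/4,(G:9/2,H:-1/2):57/4):3,(D:-39/8,Z:79/8):11):37/4,(J:-16/3,U:31/3):37/4)
total length: 141/2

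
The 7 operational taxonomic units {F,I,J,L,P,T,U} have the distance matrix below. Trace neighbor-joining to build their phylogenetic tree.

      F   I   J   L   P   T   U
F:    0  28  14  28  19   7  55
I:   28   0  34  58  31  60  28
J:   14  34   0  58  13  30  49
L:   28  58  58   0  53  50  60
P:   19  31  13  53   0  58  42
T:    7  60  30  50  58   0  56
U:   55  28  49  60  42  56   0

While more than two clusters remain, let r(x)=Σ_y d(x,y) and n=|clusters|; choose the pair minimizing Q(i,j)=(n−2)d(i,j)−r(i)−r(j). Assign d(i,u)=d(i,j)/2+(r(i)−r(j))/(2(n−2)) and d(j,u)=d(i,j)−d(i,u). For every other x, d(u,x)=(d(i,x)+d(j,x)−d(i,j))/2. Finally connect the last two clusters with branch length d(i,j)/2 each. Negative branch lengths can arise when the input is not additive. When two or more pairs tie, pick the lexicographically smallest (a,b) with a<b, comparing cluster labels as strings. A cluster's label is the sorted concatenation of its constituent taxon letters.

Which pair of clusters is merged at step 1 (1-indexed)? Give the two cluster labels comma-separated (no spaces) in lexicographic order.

I,U

1. join I+U (d=28, Q=-389) ⇒ IU; edges |I|=89/10, |U|=191/10
  updated: d(F,IU)=55/2, d(IU,J)=55/2, d(IU,L)=45, d(IU,P)=45/2, d(IU,T)=44
2. join F+T (d=7, Q=-513/2) ⇒ FT; edges |F|=-131/16, |T|=243/16
  updated: d(FT,IU)=129/4, d(FT,J)=37/2, d(FT,L)=71/2, d(FT,P)=35
3. join FT+L (d=71/2, Q=-825/4) ⇒ FLT; edges |FT|=145/24, |L|=707/24
  updated: d(FLT,IU)=167/8, d(FLT,J)=41/2, d(FLT,P)=105/4
4. join FLT+IU (d=167/8, Q=-387/4) ⇒ FILTU; edges |FLT|=77/8, |IU|=45/4
  updated: d(FILTU,J)=217/16, d(FILTU,P)=223/16
5. join FILTU+J (d=217/16, Q=-81/2) ⇒ FIJLTU; edges |FILTU|=29/4, |J|=101/16
  updated: d(FIJLTU,P)=107/16
6. join FIJLTU+P (d=107/16) ⇒ FIJLPTU; edges |FIJLTU|=107/32, |P|=107/32
final tree: (((((F:-131/16,T:243/16):145/24,L:707/24):77/8,(I:89/10,U:191/10):45/4):29/4,J:101/16):107/32,P:107/32)
total length: 893/8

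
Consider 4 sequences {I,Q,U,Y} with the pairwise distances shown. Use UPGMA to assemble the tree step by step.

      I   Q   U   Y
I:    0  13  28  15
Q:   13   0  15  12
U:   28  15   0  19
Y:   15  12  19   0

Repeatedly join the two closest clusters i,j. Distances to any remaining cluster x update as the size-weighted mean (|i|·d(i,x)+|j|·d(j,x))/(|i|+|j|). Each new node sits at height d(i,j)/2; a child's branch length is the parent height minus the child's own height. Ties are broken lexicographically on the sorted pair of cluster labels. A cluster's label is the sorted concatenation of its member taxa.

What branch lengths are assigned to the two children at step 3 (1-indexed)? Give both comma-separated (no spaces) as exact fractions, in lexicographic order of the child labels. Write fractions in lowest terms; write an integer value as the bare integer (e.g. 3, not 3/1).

step 1: merge (Q,Y) at d=12; branch lengths Q→6, Y→6; new cluster QY
  updated: d(I,QY)=14, d(QY,U)=17
step 2: merge (I,QY) at d=14; branch lengths I→7, QY→1; new cluster IQY
  updated: d(IQY,U)=62/3
step 3: merge (IQY,U) at d=62/3; branch lengths IQY→10/3, U→31/3; new cluster IQUY
final tree: ((I:7,(Q:6,Y:6):1):10/3,U:31/3)
total length: 101/3

10/3,31/3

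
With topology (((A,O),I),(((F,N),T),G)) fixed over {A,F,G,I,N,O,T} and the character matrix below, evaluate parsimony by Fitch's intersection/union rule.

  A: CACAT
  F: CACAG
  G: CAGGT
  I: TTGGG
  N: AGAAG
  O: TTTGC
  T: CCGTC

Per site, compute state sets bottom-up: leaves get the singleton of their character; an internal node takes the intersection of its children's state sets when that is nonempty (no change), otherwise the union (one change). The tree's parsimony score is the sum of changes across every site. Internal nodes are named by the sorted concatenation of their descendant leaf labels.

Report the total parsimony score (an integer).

site 0, node AO: A={C} ∪ O={T} → {C,T} (+1)
site 0, node AIO: AO={C,T} ∩ I={T} → {T} (+0)
site 0, node FN: F={C} ∪ N={A} → {A,C} (+1)
site 0, node FNT: FN={A,C} ∩ T={C} → {C} (+0)
site 0, node FGNT: FNT={C} ∩ G={C} → {C} (+0)
site 0, node AFGINOT: AIO={T} ∪ FGNT={C} → {C,T} (+1)
site 1, node AO: A={A} ∪ O={T} → {A,T} (+1)
site 1, node AIO: AO={A,T} ∩ I={T} → {T} (+0)
site 1, node FN: F={A} ∪ N={G} → {A,G} (+1)
site 1, node FNT: FN={A,G} ∪ T={C} → {A,C,G} (+1)
site 1, node FGNT: FNT={A,C,G} ∩ G={A} → {A} (+0)
site 1, node AFGINOT: AIO={T} ∪ FGNT={A} → {A,T} (+1)
site 2, node AO: A={C} ∪ O={T} → {C,T} (+1)
site 2, node AIO: AO={C,T} ∪ I={G} → {C,G,T} (+1)
site 2, node FN: F={C} ∪ N={A} → {A,C} (+1)
site 2, node FNT: FN={A,C} ∪ T={G} → {A,C,G} (+1)
site 2, node FGNT: FNT={A,C,G} ∩ G={G} → {G} (+0)
site 2, node AFGINOT: AIO={C,G,T} ∩ FGNT={G} → {G} (+0)
site 3, node AO: A={A} ∪ O={G} → {A,G} (+1)
site 3, node AIO: AO={A,G} ∩ I={G} → {G} (+0)
site 3, node FN: F={A} ∩ N={A} → {A} (+0)
site 3, node FNT: FN={A} ∪ T={T} → {A,T} (+1)
site 3, node FGNT: FNT={A,T} ∪ G={G} → {A,G,T} (+1)
site 3, node AFGINOT: AIO={G} ∩ FGNT={A,G,T} → {G} (+0)
site 4, node AO: A={T} ∪ O={C} → {C,T} (+1)
site 4, node AIO: AO={C,T} ∪ I={G} → {C,G,T} (+1)
site 4, node FN: F={G} ∩ N={G} → {G} (+0)
site 4, node FNT: FN={G} ∪ T={C} → {C,G} (+1)
site 4, node FGNT: FNT={C,G} ∪ G={T} → {C,G,T} (+1)
site 4, node AFGINOT: AIO={C,G,T} ∩ FGNT={C,G,T} → {C,G,T} (+0)
per-site changes: [3, 4, 4, 3, 4]; total = 18

18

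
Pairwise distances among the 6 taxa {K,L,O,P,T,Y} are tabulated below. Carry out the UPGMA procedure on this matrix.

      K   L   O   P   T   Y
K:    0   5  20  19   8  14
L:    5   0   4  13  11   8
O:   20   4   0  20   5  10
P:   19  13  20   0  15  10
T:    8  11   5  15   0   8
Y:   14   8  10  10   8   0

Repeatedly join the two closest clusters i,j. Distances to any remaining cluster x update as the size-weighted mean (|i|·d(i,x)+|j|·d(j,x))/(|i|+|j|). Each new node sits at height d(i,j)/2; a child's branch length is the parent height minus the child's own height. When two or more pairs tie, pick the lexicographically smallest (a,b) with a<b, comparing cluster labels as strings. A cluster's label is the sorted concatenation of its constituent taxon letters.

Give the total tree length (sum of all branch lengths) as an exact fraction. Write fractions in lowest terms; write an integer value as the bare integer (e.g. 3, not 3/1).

1. join L+O (d=4) ⇒ LO; edges |L|=2, |O|=2
  updated: d(K,LO)=25/2, d(LO,P)=33/2, d(LO,T)=8, d(LO,Y)=9
2. join K+T (d=8) ⇒ KT; edges |K|=4, |T|=4
  updated: d(KT,LO)=41/4, d(KT,P)=17, d(KT,Y)=11
3. join LO+Y (d=9) ⇒ LOY; edges |LO|=5/2, |Y|=9/2
  updated: d(KT,LOY)=21/2, d(LOY,P)=43/3
4. join KT+LOY (d=21/2) ⇒ KLOTY; edges |KT|=5/4, |LOY|=3/4
  updated: d(KLOTY,P)=77/5
5. join KLOTY+P (d=77/5) ⇒ KLOPTY; edges |KLOTY|=49/20, |P|=77/10
final tree: (((K:4,T:4):5/4,((L:2,O:2):5/2,Y:9/2):3/4):49/20,P:77/10)
total length: 623/20

623/20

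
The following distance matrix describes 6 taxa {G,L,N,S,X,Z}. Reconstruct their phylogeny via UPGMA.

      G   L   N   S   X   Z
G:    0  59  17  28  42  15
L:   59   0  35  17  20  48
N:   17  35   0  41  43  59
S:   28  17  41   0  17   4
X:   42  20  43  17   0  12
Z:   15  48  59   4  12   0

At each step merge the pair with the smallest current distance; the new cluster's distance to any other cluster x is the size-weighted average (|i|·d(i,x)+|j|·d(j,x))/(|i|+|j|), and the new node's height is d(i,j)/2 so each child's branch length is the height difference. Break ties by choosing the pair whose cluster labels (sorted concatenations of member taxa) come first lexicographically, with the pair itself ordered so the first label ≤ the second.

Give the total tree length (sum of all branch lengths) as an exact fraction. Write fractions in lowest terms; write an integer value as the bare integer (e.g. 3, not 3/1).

iteration 1: select S,Z (d=4); attach at lengths (2, 2); label the merged cluster SZ
  updated: d(G,SZ)=43/2, d(L,SZ)=65/2, d(N,SZ)=50, d(SZ,X)=29/2
iteration 2: select SZ,X (d=29/2); attach at lengths (21/4, 29/4); label the merged cluster SXZ
  updated: d(G,SXZ)=85/3, d(L,SXZ)=85/3, d(N,SXZ)=143/3
iteration 3: select G,N (d=17); attach at lengths (17/2, 17/2); label the merged cluster GN
  updated: d(GN,L)=47, d(GN,SXZ)=38
iteration 4: select L,SXZ (d=85/3); attach at lengths (85/6, 83/12); label the merged cluster LSXZ
  updated: d(GN,LSXZ)=161/4
iteration 5: select GN,LSXZ (d=161/4); attach at lengths (93/8, 143/24); label the merged cluster GLNSXZ
final tree: ((G:17/2,N:17/2):93/8,(L:85/6,((S:2,Z:2):21/4,X:29/4):83/12):143/24)
total length: 433/6

433/6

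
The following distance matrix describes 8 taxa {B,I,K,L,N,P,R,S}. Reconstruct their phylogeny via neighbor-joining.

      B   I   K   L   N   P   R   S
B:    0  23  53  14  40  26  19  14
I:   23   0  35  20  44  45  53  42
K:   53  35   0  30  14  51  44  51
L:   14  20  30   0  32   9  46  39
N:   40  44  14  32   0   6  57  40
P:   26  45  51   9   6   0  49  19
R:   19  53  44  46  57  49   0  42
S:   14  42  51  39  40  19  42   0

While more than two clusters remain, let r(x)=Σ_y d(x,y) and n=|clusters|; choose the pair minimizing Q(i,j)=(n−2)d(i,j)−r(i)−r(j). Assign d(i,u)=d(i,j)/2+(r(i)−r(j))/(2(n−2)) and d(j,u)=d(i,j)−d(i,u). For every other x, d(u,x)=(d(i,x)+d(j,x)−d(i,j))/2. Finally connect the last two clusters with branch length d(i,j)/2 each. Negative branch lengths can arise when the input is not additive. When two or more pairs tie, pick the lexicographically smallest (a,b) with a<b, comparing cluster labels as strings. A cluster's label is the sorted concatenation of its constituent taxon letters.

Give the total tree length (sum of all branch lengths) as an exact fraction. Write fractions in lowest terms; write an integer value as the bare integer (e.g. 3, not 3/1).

iteration 1: select K,N (d=14, Q=-427); attach at lengths (43/4, 13/4); label the merged cluster KN
  updated: d(B,KN)=79/2, d(I,KN)=65/2, d(KN,L)=24, d(KN,P)=43/2, d(KN,R)=87/2, d(KN,S)=77/2
iteration 2: select B,R (d=19, Q=-293); attach at lengths (-11/5, 106/5); label the merged cluster BR
  updated: d(BR,I)=57/2, d(BR,KN)=32, d(BR,L)=41/2, d(BR,P)=28, d(BR,S)=37/2
iteration 3: select BR,S (d=37/2, Q=-421/2); attach at lengths (89/16, 207/16); label the merged cluster BRS
  updated: d(BRS,I)=26, d(BRS,KN)=26, d(BRS,L)=41/2, d(BRS,P)=57/4
iteration 4: select I,L (d=20, Q=-137); attach at lengths (55/3, 5/3); label the merged cluster IL
  updated: d(BRS,IL)=53/4, d(IL,KN)=73/4, d(IL,P)=17
iteration 5: select BRS,P (d=57/4, Q=-311/4); attach at lengths (117/16, 111/16); label the merged cluster BPRS
  updated: d(BPRS,IL)=8, d(BPRS,KN)=133/8
iteration 6: select BPRS,IL (d=8, Q=-343/8); attach at lengths (51/16, 77/16); label the merged cluster BILPRS
  updated: d(BILPRS,KN)=215/16
iteration 7: select BILPRS,KN (d=215/16); attach at lengths (215/32, 215/32); label the merged cluster BIKLNPRS
final tree: (((((B:-11/5,R:106/5):89/16,S:207/16):117/16,P:111/16):51/16,(I:55/3,L:5/3):77/16):215/32,(K:43/4,N:13/4):215/32)
total length: 1715/16

1715/16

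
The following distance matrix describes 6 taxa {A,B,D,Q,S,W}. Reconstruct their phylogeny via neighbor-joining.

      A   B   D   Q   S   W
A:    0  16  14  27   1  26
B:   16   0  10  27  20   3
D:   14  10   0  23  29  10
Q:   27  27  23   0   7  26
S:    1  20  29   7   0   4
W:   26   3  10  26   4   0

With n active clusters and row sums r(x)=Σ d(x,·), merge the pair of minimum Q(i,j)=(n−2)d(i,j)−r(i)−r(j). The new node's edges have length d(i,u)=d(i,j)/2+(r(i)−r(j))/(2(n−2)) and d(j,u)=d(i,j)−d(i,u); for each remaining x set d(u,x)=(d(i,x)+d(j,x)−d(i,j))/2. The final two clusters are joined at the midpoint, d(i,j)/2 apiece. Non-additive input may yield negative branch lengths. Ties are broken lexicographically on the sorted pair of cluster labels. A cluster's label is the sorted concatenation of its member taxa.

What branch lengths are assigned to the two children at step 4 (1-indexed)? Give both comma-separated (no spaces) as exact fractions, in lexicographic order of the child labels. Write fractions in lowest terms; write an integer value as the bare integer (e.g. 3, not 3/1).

57/16,21/16

step 1: merge (Q,S) at d=7, Q=-143; branch lengths Q→77/8, S→-21/8; new cluster QS
  updated: d(A,QS)=21/2, d(B,QS)=20, d(D,QS)=45/2, d(QS,W)=23/2
step 2: merge (A,QS) at d=21/2, Q=-199/2; branch lengths A→67/12, QS→59/12; new cluster AQS
  updated: d(AQS,B)=51/4, d(AQS,D)=13, d(AQS,W)=27/2
step 3: merge (AQS,D) at d=13, Q=-185/4; branch lengths AQS→129/16, D→79/16; new cluster ADQS
  updated: d(ADQS,B)=39/8, d(ADQS,W)=21/4
step 4: merge (ADQS,B) at d=39/8, Q=-105/8; branch lengths ADQS→57/16, B→21/16; new cluster ABDQS
  updated: d(ABDQS,W)=27/16
step 5: merge (ABDQS,W) at d=27/16; branch lengths ABDQS→27/32, W→27/32; new cluster ABDQSW
final tree: ((((A:67/12,(Q:77/8,S:-21/8):59/12):129/16,D:79/16):57/16,B:21/16):27/32,W:27/32)
total length: 593/16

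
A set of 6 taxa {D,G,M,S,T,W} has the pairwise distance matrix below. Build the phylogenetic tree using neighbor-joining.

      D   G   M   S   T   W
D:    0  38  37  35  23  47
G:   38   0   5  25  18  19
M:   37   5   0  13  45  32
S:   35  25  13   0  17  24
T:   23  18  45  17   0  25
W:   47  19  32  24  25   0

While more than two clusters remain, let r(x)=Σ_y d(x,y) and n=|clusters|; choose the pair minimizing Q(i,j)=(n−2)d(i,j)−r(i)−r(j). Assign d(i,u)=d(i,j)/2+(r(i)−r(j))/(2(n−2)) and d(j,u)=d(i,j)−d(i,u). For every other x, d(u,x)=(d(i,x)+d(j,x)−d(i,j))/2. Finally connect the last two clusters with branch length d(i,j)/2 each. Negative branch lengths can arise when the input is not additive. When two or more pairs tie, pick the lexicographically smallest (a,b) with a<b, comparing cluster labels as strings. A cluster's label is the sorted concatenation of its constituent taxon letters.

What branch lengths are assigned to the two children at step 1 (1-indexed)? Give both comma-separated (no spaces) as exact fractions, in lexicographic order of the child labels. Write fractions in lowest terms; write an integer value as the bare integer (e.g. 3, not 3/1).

-7/8,47/8

step 1: merge (G,M) at d=5, Q=-217; branch lengths G→-7/8, M→47/8; new cluster GM
  updated: d(D,GM)=35, d(GM,S)=33/2, d(GM,T)=29, d(GM,W)=23
step 2: merge (D,T) at d=23, Q=-165; branch lengths D→115/6, T→23/6; new cluster DT
  updated: d(DT,GM)=41/2, d(DT,S)=29/2, d(DT,W)=49/2
step 3: merge (DT,S) at d=29/2, Q=-171/2; branch lengths DT→67/8, S→49/8; new cluster DST
  updated: d(DST,GM)=45/4, d(DST,W)=17
step 4: merge (DST,GM) at d=45/4, Q=-205/4; branch lengths DST→21/8, GM→69/8; new cluster DGMST
  updated: d(DGMST,W)=115/8
step 5: merge (DGMST,W) at d=115/8; branch lengths DGMST→115/16, W→115/16; new cluster DGMSTW
final tree: ((((D:115/6,T:23/6):67/8,S:49/8):21/8,(G:-7/8,M:47/8):69/8):115/16,W:115/16)
total length: 545/8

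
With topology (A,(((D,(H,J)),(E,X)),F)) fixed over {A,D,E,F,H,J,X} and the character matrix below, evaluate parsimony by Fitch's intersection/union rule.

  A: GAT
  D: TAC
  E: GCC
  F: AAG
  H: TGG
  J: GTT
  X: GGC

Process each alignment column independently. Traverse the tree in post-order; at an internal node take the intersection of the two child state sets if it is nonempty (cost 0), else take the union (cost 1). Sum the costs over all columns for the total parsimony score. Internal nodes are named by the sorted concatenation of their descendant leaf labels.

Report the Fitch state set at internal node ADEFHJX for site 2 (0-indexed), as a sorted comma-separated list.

site 0, node HJ: H={T} ∪ J={G} → {G,T} (+1)
site 0, node DHJ: D={T} ∩ HJ={G,T} → {T} (+0)
site 0, node EX: E={G} ∩ X={G} → {G} (+0)
site 0, node DEHJX: DHJ={T} ∪ EX={G} → {G,T} (+1)
site 0, node DEFHJX: DEHJX={G,T} ∪ F={A} → {A,G,T} (+1)
site 0, node ADEFHJX: A={G} ∩ DEFHJX={A,G,T} → {G} (+0)
site 1, node HJ: H={G} ∪ J={T} → {G,T} (+1)
site 1, node DHJ: D={A} ∪ HJ={G,T} → {A,G,T} (+1)
site 1, node EX: E={C} ∪ X={G} → {C,G} (+1)
site 1, node DEHJX: DHJ={A,G,T} ∩ EX={C,G} → {G} (+0)
site 1, node DEFHJX: DEHJX={G} ∪ F={A} → {A,G} (+1)
site 1, node ADEFHJX: A={A} ∩ DEFHJX={A,G} → {A} (+0)
site 2, node HJ: H={G} ∪ J={T} → {G,T} (+1)
site 2, node DHJ: D={C} ∪ HJ={G,T} → {C,G,T} (+1)
site 2, node EX: E={C} ∩ X={C} → {C} (+0)
site 2, node DEHJX: DHJ={C,G,T} ∩ EX={C} → {C} (+0)
site 2, node DEFHJX: DEHJX={C} ∪ F={G} → {C,G} (+1)
site 2, node ADEFHJX: A={T} ∪ DEFHJX={C,G} → {C,G,T} (+1)
per-site changes: [3, 4, 4]; total = 11

C,G,T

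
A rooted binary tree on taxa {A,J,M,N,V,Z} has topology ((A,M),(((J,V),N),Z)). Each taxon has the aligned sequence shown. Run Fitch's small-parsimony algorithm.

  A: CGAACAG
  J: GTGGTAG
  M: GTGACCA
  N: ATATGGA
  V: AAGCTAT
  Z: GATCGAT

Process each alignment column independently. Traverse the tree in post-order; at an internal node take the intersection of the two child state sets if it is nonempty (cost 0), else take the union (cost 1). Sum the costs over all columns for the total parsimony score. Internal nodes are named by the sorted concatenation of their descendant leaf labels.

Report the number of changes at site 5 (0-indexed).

2

site 0, node AM: A={C} ∪ M={G} → {C,G} (+1)
site 0, node JV: J={G} ∪ V={A} → {A,G} (+1)
site 0, node JNV: JV={A,G} ∩ N={A} → {A} (+0)
site 0, node JNVZ: JNV={A} ∪ Z={G} → {A,G} (+1)
site 0, node AJMNVZ: AM={C,G} ∩ JNVZ={A,G} → {G} (+0)
site 1, node AM: A={G} ∪ M={T} → {G,T} (+1)
site 1, node JV: J={T} ∪ V={A} → {A,T} (+1)
site 1, node JNV: JV={A,T} ∩ N={T} → {T} (+0)
site 1, node JNVZ: JNV={T} ∪ Z={A} → {A,T} (+1)
site 1, node AJMNVZ: AM={G,T} ∩ JNVZ={A,T} → {T} (+0)
site 2, node AM: A={A} ∪ M={G} → {A,G} (+1)
site 2, node JV: J={G} ∩ V={G} → {G} (+0)
site 2, node JNV: JV={G} ∪ N={A} → {A,G} (+1)
site 2, node JNVZ: JNV={A,G} ∪ Z={T} → {A,G,T} (+1)
site 2, node AJMNVZ: AM={A,G} ∩ JNVZ={A,G,T} → {A,G} (+0)
site 3, node AM: A={A} ∩ M={A} → {A} (+0)
site 3, node JV: J={G} ∪ V={C} → {C,G} (+1)
site 3, node JNV: JV={C,G} ∪ N={T} → {C,G,T} (+1)
site 3, node JNVZ: JNV={C,G,T} ∩ Z={C} → {C} (+0)
site 3, node AJMNVZ: AM={A} ∪ JNVZ={C} → {A,C} (+1)
site 4, node AM: A={C} ∩ M={C} → {C} (+0)
site 4, node JV: J={T} ∩ V={T} → {T} (+0)
site 4, node JNV: JV={T} ∪ N={G} → {G,T} (+1)
site 4, node JNVZ: JNV={G,T} ∩ Z={G} → {G} (+0)
site 4, node AJMNVZ: AM={C} ∪ JNVZ={G} → {C,G} (+1)
site 5, node AM: A={A} ∪ M={C} → {A,C} (+1)
site 5, node JV: J={A} ∩ V={A} → {A} (+0)
site 5, node JNV: JV={A} ∪ N={G} → {A,G} (+1)
site 5, node JNVZ: JNV={A,G} ∩ Z={A} → {A} (+0)
site 5, node AJMNVZ: AM={A,C} ∩ JNVZ={A} → {A} (+0)
site 6, node AM: A={G} ∪ M={A} → {A,G} (+1)
site 6, node JV: J={G} ∪ V={T} → {G,T} (+1)
site 6, node JNV: JV={G,T} ∪ N={A} → {A,G,T} (+1)
site 6, node JNVZ: JNV={A,G,T} ∩ Z={T} → {T} (+0)
site 6, node AJMNVZ: AM={A,G} ∪ JNVZ={T} → {A,G,T} (+1)
per-site changes: [3, 3, 3, 3, 2, 2, 4]; total = 20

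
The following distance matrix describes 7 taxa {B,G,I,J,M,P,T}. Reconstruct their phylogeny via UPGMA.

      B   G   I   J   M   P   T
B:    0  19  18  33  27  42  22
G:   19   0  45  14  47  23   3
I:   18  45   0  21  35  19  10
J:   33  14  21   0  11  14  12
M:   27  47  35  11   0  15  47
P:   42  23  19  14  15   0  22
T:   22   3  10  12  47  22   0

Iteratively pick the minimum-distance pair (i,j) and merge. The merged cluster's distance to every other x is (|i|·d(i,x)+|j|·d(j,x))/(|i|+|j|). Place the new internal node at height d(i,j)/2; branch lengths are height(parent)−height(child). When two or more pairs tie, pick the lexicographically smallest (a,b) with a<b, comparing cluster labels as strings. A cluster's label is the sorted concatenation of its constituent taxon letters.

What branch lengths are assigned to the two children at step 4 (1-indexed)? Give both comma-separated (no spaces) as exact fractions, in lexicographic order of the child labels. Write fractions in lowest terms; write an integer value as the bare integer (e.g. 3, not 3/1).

9,9

iteration 1: select G,T (d=3); attach at lengths (3/2, 3/2); label the merged cluster GT
  updated: d(B,GT)=41/2, d(GT,I)=55/2, d(GT,J)=13, d(GT,M)=47, d(GT,P)=45/2
iteration 2: select J,M (d=11); attach at lengths (11/2, 11/2); label the merged cluster JM
  updated: d(B,JM)=30, d(GT,JM)=30, d(I,JM)=28, d(JM,P)=29/2
iteration 3: select JM,P (d=29/2); attach at lengths (7/4, 29/4); label the merged cluster JMP
  updated: d(B,JMP)=34, d(GT,JMP)=55/2, d(I,JMP)=25
iteration 4: select B,I (d=18); attach at lengths (9, 9); label the merged cluster BI
  updated: d(BI,GT)=24, d(BI,JMP)=59/2
iteration 5: select BI,GT (d=24); attach at lengths (3, 21/2); label the merged cluster BGIT
  updated: d(BGIT,JMP)=57/2
iteration 6: select BGIT,JMP (d=57/2); attach at lengths (9/4, 7); label the merged cluster BGIJMPT
final tree: (((B:9,I:9):3,(G:3/2,T:3/2):21/2):9/4,((J:11/2,M:11/2):7/4,P:29/4):7)
total length: 255/4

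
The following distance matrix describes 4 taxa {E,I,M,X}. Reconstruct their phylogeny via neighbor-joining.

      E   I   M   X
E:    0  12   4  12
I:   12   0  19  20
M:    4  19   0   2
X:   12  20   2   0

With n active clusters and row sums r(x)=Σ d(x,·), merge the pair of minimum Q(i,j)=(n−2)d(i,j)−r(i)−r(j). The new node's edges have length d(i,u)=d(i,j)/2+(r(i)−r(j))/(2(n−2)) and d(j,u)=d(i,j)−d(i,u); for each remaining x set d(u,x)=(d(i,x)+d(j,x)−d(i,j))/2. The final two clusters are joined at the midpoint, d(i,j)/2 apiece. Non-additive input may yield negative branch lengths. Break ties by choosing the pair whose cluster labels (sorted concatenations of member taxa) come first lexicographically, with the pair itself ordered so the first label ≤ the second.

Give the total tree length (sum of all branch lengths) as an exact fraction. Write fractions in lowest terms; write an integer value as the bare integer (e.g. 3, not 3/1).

iteration 1: select E,I (d=12, Q=-55); attach at lengths (1/4, 47/4); label the merged cluster EI
  updated: d(EI,M)=11/2, d(EI,X)=10
iteration 2: select EI,M (d=11/2, Q=-35/2); attach at lengths (27/4, -5/4); label the merged cluster EIM
  updated: d(EIM,X)=13/4
iteration 3: select EIM,X (d=13/4); attach at lengths (13/8, 13/8); label the merged cluster EIMX
final tree: (((E:1/4,I:47/4):27/4,M:-5/4):13/8,X:13/8)
total length: 83/4

83/4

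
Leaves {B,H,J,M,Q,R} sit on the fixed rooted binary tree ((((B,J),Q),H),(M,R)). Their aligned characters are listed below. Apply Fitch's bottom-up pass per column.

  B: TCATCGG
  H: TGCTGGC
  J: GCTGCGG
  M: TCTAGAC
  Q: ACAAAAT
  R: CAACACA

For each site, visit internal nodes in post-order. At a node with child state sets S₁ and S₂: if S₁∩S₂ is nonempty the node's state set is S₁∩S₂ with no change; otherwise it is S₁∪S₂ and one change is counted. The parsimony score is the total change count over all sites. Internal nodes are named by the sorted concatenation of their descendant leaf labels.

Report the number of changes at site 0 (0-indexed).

3

[col 0] BJ: children B:{T}, J:{G} ∪→ {G,T}; cost 1
[col 0] BJQ: children BJ:{G,T}, Q:{A} ∪→ {A,G,T}; cost 1
[col 0] BHJQ: children BJQ:{A,G,T}, H:{T} ∩→ {T}; cost 0
[col 0] MR: children M:{T}, R:{C} ∪→ {C,T}; cost 1
[col 0] BHJMQR: children BHJQ:{T}, MR:{C,T} ∩→ {T}; cost 0
[col 1] BJ: children B:{C}, J:{C} ∩→ {C}; cost 0
[col 1] BJQ: children BJ:{C}, Q:{C} ∩→ {C}; cost 0
[col 1] BHJQ: children BJQ:{C}, H:{G} ∪→ {C,G}; cost 1
[col 1] MR: children M:{C}, R:{A} ∪→ {A,C}; cost 1
[col 1] BHJMQR: children BHJQ:{C,G}, MR:{A,C} ∩→ {C}; cost 0
[col 2] BJ: children B:{A}, J:{T} ∪→ {A,T}; cost 1
[col 2] BJQ: children BJ:{A,T}, Q:{A} ∩→ {A}; cost 0
[col 2] BHJQ: children BJQ:{A}, H:{C} ∪→ {A,C}; cost 1
[col 2] MR: children M:{T}, R:{A} ∪→ {A,T}; cost 1
[col 2] BHJMQR: children BHJQ:{A,C}, MR:{A,T} ∩→ {A}; cost 0
[col 3] BJ: children B:{T}, J:{G} ∪→ {G,T}; cost 1
[col 3] BJQ: children BJ:{G,T}, Q:{A} ∪→ {A,G,T}; cost 1
[col 3] BHJQ: children BJQ:{A,G,T}, H:{T} ∩→ {T}; cost 0
[col 3] MR: children M:{A}, R:{C} ∪→ {A,C}; cost 1
[col 3] BHJMQR: children BHJQ:{T}, MR:{A,C} ∪→ {A,C,T}; cost 1
[col 4] BJ: children B:{C}, J:{C} ∩→ {C}; cost 0
[col 4] BJQ: children BJ:{C}, Q:{A} ∪→ {A,C}; cost 1
[col 4] BHJQ: children BJQ:{A,C}, H:{G} ∪→ {A,C,G}; cost 1
[col 4] MR: children M:{G}, R:{A} ∪→ {A,G}; cost 1
[col 4] BHJMQR: children BHJQ:{A,C,G}, MR:{A,G} ∩→ {A,G}; cost 0
[col 5] BJ: children B:{G}, J:{G} ∩→ {G}; cost 0
[col 5] BJQ: children BJ:{G}, Q:{A} ∪→ {A,G}; cost 1
[col 5] BHJQ: children BJQ:{A,G}, H:{G} ∩→ {G}; cost 0
[col 5] MR: children M:{A}, R:{C} ∪→ {A,C}; cost 1
[col 5] BHJMQR: children BHJQ:{G}, MR:{A,C} ∪→ {A,C,G}; cost 1
[col 6] BJ: children B:{G}, J:{G} ∩→ {G}; cost 0
[col 6] BJQ: children BJ:{G}, Q:{T} ∪→ {G,T}; cost 1
[col 6] BHJQ: children BJQ:{G,T}, H:{C} ∪→ {C,G,T}; cost 1
[col 6] MR: children M:{C}, R:{A} ∪→ {A,C}; cost 1
[col 6] BHJMQR: children BHJQ:{C,G,T}, MR:{A,C} ∩→ {C}; cost 0
per-site changes: [3, 2, 3, 4, 3, 3, 3]; total = 21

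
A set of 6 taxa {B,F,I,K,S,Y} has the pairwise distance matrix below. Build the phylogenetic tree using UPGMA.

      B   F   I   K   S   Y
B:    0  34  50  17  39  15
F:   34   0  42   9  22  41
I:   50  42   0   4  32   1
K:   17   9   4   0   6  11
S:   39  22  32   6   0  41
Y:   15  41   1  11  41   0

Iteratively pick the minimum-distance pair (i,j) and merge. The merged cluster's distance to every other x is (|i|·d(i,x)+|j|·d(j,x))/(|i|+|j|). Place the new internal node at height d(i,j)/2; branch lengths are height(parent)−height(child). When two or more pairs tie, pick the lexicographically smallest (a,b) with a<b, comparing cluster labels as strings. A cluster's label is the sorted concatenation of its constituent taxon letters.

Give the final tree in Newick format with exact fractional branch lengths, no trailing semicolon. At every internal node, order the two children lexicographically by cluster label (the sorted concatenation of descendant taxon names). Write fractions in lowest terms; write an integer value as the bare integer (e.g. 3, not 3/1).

iteration 1: select I,Y (d=1); attach at lengths (1/2, 1/2); label the merged cluster IY
  updated: d(B,IY)=65/2, d(F,IY)=83/2, d(IY,K)=15/2, d(IY,S)=73/2
iteration 2: select K,S (d=6); attach at lengths (3, 3); label the merged cluster KS
  updated: d(B,KS)=28, d(F,KS)=31/2, d(IY,KS)=22
iteration 3: select F,KS (d=31/2); attach at lengths (31/4, 19/4); label the merged cluster FKS
  updated: d(B,FKS)=30, d(FKS,IY)=57/2
iteration 4: select FKS,IY (d=57/2); attach at lengths (13/2, 55/4); label the merged cluster FIKSY
  updated: d(B,FIKSY)=31
iteration 5: select B,FIKSY (d=31); attach at lengths (31/2, 5/4); label the merged cluster BFIKSY
final tree: (B:31/2,((F:31/4,(K:3,S:3):19/4):13/2,(I:1/2,Y:1/2):55/4):5/4)
total length: 113/2

(B:31/2,((F:31/4,(K:3,S:3):19/4):13/2,(I:1/2,Y:1/2):55/4):5/4)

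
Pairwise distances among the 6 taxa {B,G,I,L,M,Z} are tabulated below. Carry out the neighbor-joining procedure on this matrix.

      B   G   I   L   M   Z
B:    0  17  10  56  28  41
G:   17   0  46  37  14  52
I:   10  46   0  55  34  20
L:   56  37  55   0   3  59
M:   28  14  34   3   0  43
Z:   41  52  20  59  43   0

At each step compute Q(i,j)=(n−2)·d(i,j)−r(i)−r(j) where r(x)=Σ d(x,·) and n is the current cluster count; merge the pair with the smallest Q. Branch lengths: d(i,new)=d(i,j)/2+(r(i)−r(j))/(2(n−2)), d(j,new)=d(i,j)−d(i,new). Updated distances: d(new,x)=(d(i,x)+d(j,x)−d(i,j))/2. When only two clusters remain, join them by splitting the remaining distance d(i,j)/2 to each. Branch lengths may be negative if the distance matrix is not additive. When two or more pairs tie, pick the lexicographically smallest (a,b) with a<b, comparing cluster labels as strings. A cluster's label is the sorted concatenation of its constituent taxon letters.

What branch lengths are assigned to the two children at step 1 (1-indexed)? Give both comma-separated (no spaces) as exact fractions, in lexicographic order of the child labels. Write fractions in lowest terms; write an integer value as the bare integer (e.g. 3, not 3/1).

25/2,-19/2

iteration 1: select L,M (d=3, Q=-320); attach at lengths (25/2, -19/2); label the merged cluster LM
  updated: d(B,LM)=81/2, d(G,LM)=24, d(I,LM)=43, d(LM,Z)=99/2
iteration 2: select G,LM (d=24, Q=-224); attach at lengths (9, 15); label the merged cluster GLM
  updated: d(B,GLM)=67/4, d(GLM,I)=65/2, d(GLM,Z)=155/4
iteration 3: select B,GLM (d=67/4, Q=-489/4); attach at lengths (53/16, 215/16); label the merged cluster BGLM
  updated: d(BGLM,I)=103/8, d(BGLM,Z)=63/2
iteration 4: select BGLM,I (d=103/8, Q=-515/8); attach at lengths (195/16, 11/16); label the merged cluster BGILM
  updated: d(BGILM,Z)=309/16
iteration 5: select BGILM,Z (d=309/16); attach at lengths (309/32, 309/32); label the merged cluster BGILMZ
final tree: (((B:53/16,(G:9,(L:25/2,M:-19/2):15):215/16):195/16,I:11/16):309/32,Z:309/32)
total length: 1215/16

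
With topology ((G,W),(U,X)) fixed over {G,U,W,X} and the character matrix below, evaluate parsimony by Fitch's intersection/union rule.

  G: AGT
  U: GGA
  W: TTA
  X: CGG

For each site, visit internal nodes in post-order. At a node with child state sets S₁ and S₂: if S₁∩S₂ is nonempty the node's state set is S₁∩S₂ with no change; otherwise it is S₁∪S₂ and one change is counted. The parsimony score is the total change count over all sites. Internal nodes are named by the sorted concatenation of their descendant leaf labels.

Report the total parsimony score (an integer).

GW@0: {A} ∪ {T} = {A,T} (union, +1)
UX@0: {G} ∪ {C} = {C,G} (union, +1)
GUWX@0: {A,T} ∪ {C,G} = {A,C,G,T} (union, +1)
GW@1: {G} ∪ {T} = {G,T} (union, +1)
UX@1: {G} ∩ {G} = {G} (intersection, +0)
GUWX@1: {G,T} ∩ {G} = {G} (intersection, +0)
GW@2: {T} ∪ {A} = {A,T} (union, +1)
UX@2: {A} ∪ {G} = {A,G} (union, +1)
GUWX@2: {A,T} ∩ {A,G} = {A} (intersection, +0)
per-site changes: [3, 1, 2]; total = 6

6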